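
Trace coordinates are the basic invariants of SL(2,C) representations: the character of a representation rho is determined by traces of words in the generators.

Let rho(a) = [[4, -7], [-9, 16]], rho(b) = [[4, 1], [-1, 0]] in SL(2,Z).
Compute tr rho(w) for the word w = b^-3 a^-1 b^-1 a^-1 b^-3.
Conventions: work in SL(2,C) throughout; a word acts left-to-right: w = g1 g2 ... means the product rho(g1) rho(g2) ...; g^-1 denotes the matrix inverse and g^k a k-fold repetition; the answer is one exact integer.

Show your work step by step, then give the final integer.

93636

rho(b^-1) = [[0, -1], [1, 4]]
... * rho(b^-1) = [[0, -1], [1, 4]]  ->  [[-1, -4], [4, 15]]
... * rho(b^-1) = [[0, -1], [1, 4]]  ->  [[-4, -15], [15, 56]]
... * rho(a^-1) = [[16, 7], [9, 4]]  ->  [[-199, -88], [744, 329]]
... * rho(b^-1) = [[0, -1], [1, 4]]  ->  [[-88, -153], [329, 572]]
... * rho(a^-1) = [[16, 7], [9, 4]]  ->  [[-2785, -1228], [10412, 4591]]
... * rho(b^-1) = [[0, -1], [1, 4]]  ->  [[-1228, -2127], [4591, 7952]]
... * rho(b^-1) = [[0, -1], [1, 4]]  ->  [[-2127, -7280], [7952, 27217]]
... * rho(b^-1) = [[0, -1], [1, 4]]  ->  [[-7280, -26993], [27217, 100916]]
tr = -7280 + 100916 = 93636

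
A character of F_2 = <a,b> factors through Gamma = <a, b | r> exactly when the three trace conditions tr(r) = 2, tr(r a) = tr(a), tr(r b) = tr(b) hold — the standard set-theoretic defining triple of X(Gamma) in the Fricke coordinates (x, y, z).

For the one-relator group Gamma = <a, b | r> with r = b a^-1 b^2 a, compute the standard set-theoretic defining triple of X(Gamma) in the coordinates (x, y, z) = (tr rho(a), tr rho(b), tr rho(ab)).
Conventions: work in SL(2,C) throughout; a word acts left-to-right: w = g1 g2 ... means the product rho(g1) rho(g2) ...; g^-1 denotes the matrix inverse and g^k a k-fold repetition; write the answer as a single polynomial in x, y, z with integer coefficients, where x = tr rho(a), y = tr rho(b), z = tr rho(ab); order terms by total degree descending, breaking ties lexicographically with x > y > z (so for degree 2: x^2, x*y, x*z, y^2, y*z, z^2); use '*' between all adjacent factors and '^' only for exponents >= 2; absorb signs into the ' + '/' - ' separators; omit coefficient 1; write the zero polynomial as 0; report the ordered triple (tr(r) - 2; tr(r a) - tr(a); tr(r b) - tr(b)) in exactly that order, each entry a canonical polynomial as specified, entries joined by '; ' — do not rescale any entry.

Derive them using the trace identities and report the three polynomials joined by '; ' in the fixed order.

x*y^2*z - x^2*y - y*z^2 + y - 2; x^2*y^2*z - x^3*y - x*y^3 - x*y*z^2 + y^2*z + 3*x*y - x - z; x*y^3*z - x^2*y^2 - y^2*z^2 - y + 2

reduce: tr(b a b) = tr(b) tr(a b) - tr(a)  (reduce the b square) = y*z - x
tr(b^2 a b) = tr(b) tr(b a b) - tr(b a)  (reduce the b square) = y^2*z - x*y - z
reduce: tr(a b a b) = tr(b a) tr(b a) - tr(1)  (split on b) = z^2 - 2
tr(a b a) = tr(a) tr(b a) - tr(b)  (reduce the a square) = x*z - y
tr(b^2 a b a) = tr(b) tr(a b a b) - tr(a b a)  (reduce the b square) = y*z^2 - x*z - y
tr(b a^-1 b^2 a) = tr(b^2 a b) tr(a) - tr(b^2 a b a)  (eliminate a^-1) = x*y^2*z - x^2*y - y*z^2 + y
tr(b^2) = tr(b) tr(b) - tr(1)  (reduce the b square) = y^2 - 2
reduce: tr(a^2 b^2) = tr(a) tr(b^2 a) - tr(b^2)  (reduce the a square) = x*y*z - x^2 - y^2 + 2
tr(b^2 a^2 b) = tr(b) tr(a^2 b^2) - tr(a^2 b)  (reduce the b square) = x*y^2*z - x^2*y - y^3 - x*z + 3*y
reduce: tr(a^2 b a b) = tr(a) tr(b a b a) - tr(b a b)  (reduce the a square) = x*z^2 - y*z - x
tr(a^2 b a) = tr(a) tr(a b a) - tr(a b)  (reduce the a square) = x^2*z - x*y - z
tr(b^2 a^2 b a) = tr(b) tr(a^2 b a b) - tr(a^2 b a)  (reduce the b square) = x*y*z^2 - x^2*z - y^2*z + z
tr(b a^-1 b^2 a^2) = tr(b^2 a^2 b) tr(a) - tr(b^2 a^2 b a)  (eliminate a^-1) = x^2*y^2*z - x^3*y - x*y^3 - x*y*z^2 + y^2*z + 3*x*y - z
so tr(b^2 a b^2) = tr(b) tr(b^2 a b) - tr(b^2 a)   [square of b] = y^3*z - x*y^2 - 2*y*z + x
reduce: tr(b^2 a b^2 a) = tr(b) tr(a b^2 a b) - tr(a b^2 a)   [square of b] = y^2*z^2 - 2*x*y*z + x^2 - 2
reduce: tr(b a^-1 b^2 a b) = tr(b^2 a b^2) tr(a) - tr(b^2 a b^2 a)   [inverse elimination on a] = x*y^3*z - x^2*y^2 - y^2*z^2 + 2
assemble the triple (tr(r) - 2; tr(r a) - x; tr(r b) - y)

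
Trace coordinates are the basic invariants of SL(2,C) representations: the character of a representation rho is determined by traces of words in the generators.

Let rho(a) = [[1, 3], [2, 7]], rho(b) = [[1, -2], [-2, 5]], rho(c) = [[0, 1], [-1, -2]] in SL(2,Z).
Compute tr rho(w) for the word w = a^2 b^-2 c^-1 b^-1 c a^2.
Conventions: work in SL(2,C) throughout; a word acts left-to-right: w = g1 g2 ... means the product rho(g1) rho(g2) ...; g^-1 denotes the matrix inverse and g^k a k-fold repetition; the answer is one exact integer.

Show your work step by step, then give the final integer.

16390

rho(a) = [[1, 3], [2, 7]]
... * rho(a) = [[1, 3], [2, 7]]  ->  [[7, 24], [16, 55]]
... * rho(b^-1) = [[5, 2], [2, 1]]  ->  [[83, 38], [190, 87]]
... * rho(b^-1) = [[5, 2], [2, 1]]  ->  [[491, 204], [1124, 467]]
... * rho(c^-1) = [[-2, -1], [1, 0]]  ->  [[-778, -491], [-1781, -1124]]
... * rho(b^-1) = [[5, 2], [2, 1]]  ->  [[-4872, -2047], [-11153, -4686]]
... * rho(c) = [[0, 1], [-1, -2]]  ->  [[2047, -778], [4686, -1781]]
... * rho(a) = [[1, 3], [2, 7]]  ->  [[491, 695], [1124, 1591]]
... * rho(a) = [[1, 3], [2, 7]]  ->  [[1881, 6338], [4306, 14509]]
tr = 1881 + 14509 = 16390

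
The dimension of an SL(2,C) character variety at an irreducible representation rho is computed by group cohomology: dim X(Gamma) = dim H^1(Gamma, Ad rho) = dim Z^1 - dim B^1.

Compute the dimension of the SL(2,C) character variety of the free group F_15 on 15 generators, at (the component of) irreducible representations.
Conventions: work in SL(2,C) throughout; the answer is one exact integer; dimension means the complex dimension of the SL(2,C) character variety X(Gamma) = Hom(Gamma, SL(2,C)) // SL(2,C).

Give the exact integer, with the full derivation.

The free group F_15: 15 generators, no relators.
So Z^1 = (sl_2)^15 in full: dim Z^1 = 45.
dim B^1 = 3: the coboundary map is injective because an irreducible image has centralizer 0 in sl_2.
dim X = dim H^1 = dim Z^1 - dim B^1 = 45 - 3 = 42.

42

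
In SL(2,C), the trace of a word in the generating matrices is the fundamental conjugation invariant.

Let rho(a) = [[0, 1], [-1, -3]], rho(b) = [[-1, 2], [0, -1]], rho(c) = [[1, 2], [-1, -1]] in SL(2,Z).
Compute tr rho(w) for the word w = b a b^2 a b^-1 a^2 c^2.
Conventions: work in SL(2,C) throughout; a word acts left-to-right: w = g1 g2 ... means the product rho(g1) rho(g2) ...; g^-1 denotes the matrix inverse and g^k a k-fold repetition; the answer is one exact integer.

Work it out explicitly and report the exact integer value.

rho(b) = [[-1, 2], [0, -1]]
... * rho(a) = [[0, 1], [-1, -3]]  ->  [[-2, -7], [1, 3]]
... * rho(b) = [[-1, 2], [0, -1]]  ->  [[2, 3], [-1, -1]]
... * rho(b) = [[-1, 2], [0, -1]]  ->  [[-2, 1], [1, -1]]
... * rho(a) = [[0, 1], [-1, -3]]  ->  [[-1, -5], [1, 4]]
... * rho(b^-1) = [[-1, -2], [0, -1]]  ->  [[1, 7], [-1, -6]]
... * rho(a) = [[0, 1], [-1, -3]]  ->  [[-7, -20], [6, 17]]
... * rho(a) = [[0, 1], [-1, -3]]  ->  [[20, 53], [-17, -45]]
... * rho(c) = [[1, 2], [-1, -1]]  ->  [[-33, -13], [28, 11]]
... * rho(c) = [[1, 2], [-1, -1]]  ->  [[-20, -53], [17, 45]]
tr = -20 + 45 = 25

25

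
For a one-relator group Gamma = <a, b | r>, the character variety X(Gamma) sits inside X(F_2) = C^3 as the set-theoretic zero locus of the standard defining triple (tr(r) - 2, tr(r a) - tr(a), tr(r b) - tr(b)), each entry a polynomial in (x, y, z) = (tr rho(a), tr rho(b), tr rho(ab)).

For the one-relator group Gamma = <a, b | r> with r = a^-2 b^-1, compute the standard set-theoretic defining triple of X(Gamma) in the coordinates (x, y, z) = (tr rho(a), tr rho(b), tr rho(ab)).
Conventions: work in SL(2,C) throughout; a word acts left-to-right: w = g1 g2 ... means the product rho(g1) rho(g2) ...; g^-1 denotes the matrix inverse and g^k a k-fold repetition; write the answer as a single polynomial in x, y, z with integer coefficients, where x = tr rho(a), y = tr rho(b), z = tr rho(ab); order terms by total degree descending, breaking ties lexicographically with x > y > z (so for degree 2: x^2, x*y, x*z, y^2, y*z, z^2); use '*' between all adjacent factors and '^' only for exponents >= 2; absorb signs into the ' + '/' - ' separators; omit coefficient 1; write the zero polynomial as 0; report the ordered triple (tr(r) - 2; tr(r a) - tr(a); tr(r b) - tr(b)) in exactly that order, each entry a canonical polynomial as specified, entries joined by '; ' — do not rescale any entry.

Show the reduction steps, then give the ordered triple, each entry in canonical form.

x*z - y - 2; -x + z; x^2 - y - 2

tr(b^-1) = tr(b) = y
tr(b^-1 a) = tr(a)*tr(b) - tr(a b)   [inverse elimination on b] = x*y - z
tr(b^-1 a^-1) = tr(b^-1)*tr(a) - tr(b^-1 a)   [inverse elimination on a] = z
tr(a^-2 b^-1) = tr(b^-1 a^-1)*tr(a) - tr(b^-1)   [inverse elimination on a] = x*z - y
tr(a^-2) = tr(a^-1)*tr(a) - tr(1)   [inverse elimination on a] = x^2 - 2
assemble the triple (tr(r) - 2; tr(r a) - x; tr(r b) - y)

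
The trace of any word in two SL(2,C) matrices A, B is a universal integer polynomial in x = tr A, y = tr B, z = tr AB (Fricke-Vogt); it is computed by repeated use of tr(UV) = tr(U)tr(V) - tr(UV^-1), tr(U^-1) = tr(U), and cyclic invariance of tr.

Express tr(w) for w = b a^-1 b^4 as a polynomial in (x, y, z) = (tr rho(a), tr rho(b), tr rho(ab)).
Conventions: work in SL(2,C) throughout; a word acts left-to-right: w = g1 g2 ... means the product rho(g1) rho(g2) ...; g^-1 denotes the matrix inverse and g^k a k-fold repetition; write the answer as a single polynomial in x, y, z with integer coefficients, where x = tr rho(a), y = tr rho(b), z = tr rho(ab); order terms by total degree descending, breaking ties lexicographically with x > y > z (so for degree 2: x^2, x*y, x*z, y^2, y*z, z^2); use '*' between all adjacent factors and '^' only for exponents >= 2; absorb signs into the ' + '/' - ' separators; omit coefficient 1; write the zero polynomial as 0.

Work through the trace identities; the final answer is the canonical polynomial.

next, trace(b^2) = trace(b) trace(b) - trace(1) = y^2 - 2
trace(b^3) = trace(b) trace(b^2) - trace(b) = y^3 - 3*y
next, trace(b^4) = trace(b) trace(b^3) - trace(b^2) = y^4 - 4*y^2 + 2
next, trace(b^5) = trace(b) trace(b^4) - trace(b^3) = y^5 - 5*y^3 + 5*y
and trace(a b^2) = trace(b) trace(a b) - trace(a) = y*z - x
trace(b a b^2) = trace(b) trace(a b^2) - trace(a b) = y^2*z - x*y - z
next, trace(b a b^3) = trace(b) trace(b a b^2) - trace(b a b) = y^3*z - x*y^2 - 2*y*z + x
and trace(b^5 a) = trace(b) trace(b a b^3) - trace(b a b^2) = y^4*z - x*y^3 - 3*y^2*z + 2*x*y + z
and trace(b a^-1 b^4) = trace(b^5) trace(a) - trace(b^5 a) = x*y^5 - y^4*z - 4*x*y^3 + 3*y^2*z + 3*x*y - z

x*y^5 - y^4*z - 4*x*y^3 + 3*y^2*z + 3*x*y - z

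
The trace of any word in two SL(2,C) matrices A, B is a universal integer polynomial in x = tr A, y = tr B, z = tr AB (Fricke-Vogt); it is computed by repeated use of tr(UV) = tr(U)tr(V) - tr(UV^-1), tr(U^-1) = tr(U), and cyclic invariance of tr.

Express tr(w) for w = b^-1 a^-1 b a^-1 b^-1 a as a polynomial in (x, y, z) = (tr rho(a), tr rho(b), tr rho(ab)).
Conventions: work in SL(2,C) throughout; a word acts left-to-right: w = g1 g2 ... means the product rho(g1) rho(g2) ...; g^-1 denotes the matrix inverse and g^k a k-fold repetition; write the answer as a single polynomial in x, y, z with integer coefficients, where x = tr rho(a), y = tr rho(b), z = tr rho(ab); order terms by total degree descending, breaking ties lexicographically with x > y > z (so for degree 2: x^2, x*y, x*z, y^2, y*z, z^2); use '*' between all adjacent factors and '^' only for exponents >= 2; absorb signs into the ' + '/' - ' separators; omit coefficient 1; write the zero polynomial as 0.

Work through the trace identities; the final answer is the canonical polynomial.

tr(a^-1) = tr(a) = x
tr(b^2) = tr(b)*tr(b) - tr(1)   [square of b] = y^2 - 2
use: tr(b^2 a) = tr(b)*tr(a b) - tr(a)   [square of b] = y*z - x
tr(b a^-1 b) = tr(b^2)*tr(a) - tr(b^2 a)   [inverse elimination on a] = x*y^2 - y*z - x
apply: tr(b a b^2) = tr(b)*tr(b a b) - tr(b a)   [square of b] = y^2*z - x*y - z
use: tr(a b a b) = tr(a b)*tr(a b) - tr(1)   [split at a repeated a] = z^2 - 2
use: tr(a b a) = tr(a)*tr(b a) - tr(b)   [square of a] = x*z - y
apply: tr(b a b^2 a) = tr(b)*tr(a b a b) - tr(a b a)   [square of b] = y*z^2 - x*z - y
apply: tr(b a^-1 b a b) = tr(b a b^2)*tr(a) - tr(b a b^2 a)   [inverse elimination on a] = x*y^2*z - x^2*y - y*z^2 + y
use: tr(b a b a b a) = tr(a b a b)*tr(a b) - tr(b a)   [split at a repeated a] = z^3 - 3*z
tr(b a^-1 b a b a) = tr(b a b a b)*tr(a) - tr(b a b a b a)   [inverse elimination on a] = x*y*z^2 - x^2*z - z^3 - x*y + 3*z
tr(a^-1 b a^-1 b a b) = tr(b a^-1 b a b)*tr(a) - tr(b a^-1 b a b a)   [inverse elimination on a] = x^2*y^2*z - x^3*y - 2*x*y*z^2 + x^2*z + z^3 + 2*x*y - 3*z
tr(a b^-1 a^-1 b a^-1 b) = tr(a^-1 b a^-1 b a)*tr(b) - tr(a^-1 b a^-1 b a b)   [inverse elimination on b] = -x^2*y^2*z + x^3*y + x*y^3 + 2*x*y*z^2 - x^2*z - y^2*z - z^3 - 3*x*y + 3*z
apply: tr(b^-1 a^-1 b a^-1 b^-1 a) = tr(a b^-1 a^-1 b a^-1)*tr(b) - tr(a b^-1 a^-1 b a^-1 b)   [inverse elimination on b] = x^2*y^2*z - x^3*y - x*y^3 - 2*x*y*z^2 + x^2*z + y^2*z + z^3 + 4*x*y - 3*z

x^2*y^2*z - x^3*y - x*y^3 - 2*x*y*z^2 + x^2*z + y^2*z + z^3 + 4*x*y - 3*z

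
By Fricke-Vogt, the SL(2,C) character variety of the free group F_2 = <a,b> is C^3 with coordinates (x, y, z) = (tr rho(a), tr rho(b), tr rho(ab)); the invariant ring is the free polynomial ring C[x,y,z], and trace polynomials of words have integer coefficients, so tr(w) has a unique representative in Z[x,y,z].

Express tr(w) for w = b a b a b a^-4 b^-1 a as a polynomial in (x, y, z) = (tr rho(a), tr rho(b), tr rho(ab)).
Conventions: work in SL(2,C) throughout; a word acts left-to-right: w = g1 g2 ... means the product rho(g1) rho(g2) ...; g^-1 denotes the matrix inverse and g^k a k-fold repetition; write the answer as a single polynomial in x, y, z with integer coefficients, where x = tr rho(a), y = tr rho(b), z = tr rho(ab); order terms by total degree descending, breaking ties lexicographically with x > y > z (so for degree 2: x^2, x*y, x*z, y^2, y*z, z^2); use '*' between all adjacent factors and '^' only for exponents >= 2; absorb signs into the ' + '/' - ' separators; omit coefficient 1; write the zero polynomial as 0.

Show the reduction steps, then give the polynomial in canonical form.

trace(a b a b) = trace(a b)*trace(a b) - trace(1)  (split on a) = z^2 - 2
trace(a b a) = trace(a)*trace(b a) - trace(b)  (reduce the a square) = x*z - y
trace(b a b a b) = trace(b)*trace(a b a b) - trace(a b a)  (reduce the b square) = y*z^2 - x*z - y
trace(a b a b a b) = trace(b a)*trace(b a b a) - trace(b^-1 a^-1)  (split on b) = z^3 - 3*z
trace(b a b) = trace(b)*trace(a b) - trace(a)  (reduce the b square) = y*z - x
trace(a b a b a) = trace(a)*trace(b a b a) - trace(b a b)  (reduce the a square) = x*z^2 - y*z - x
trace(b a b a b a b) = trace(b)*trace(a b a b a b) - trace(a b a b a)  (reduce the b square) = y*z^3 - x*z^2 - 2*y*z + x
trace(b a b a b a b a) = trace(b a b a b a)*trace(b a) - trace(a b a b)  (split on b) = z^4 - 4*z^2 + 2
trace(a b a b a b a^-1 b) = trace(b a b a b a b)*trace(a) - trace(b a b a b a b a)  (eliminate a^-1) = x*y*z^3 - x^2*z^2 - z^4 - 2*x*y*z + x^2 + 4*z^2 - 2
trace(b^-1 a b a b a b a^-1) = trace(a b a b a b a^-1)*trace(b) - trace(a b a b a b a^-1 b)  (eliminate b^-1) = -x*y*z^3 + x^2*z^2 + y^2*z^2 + z^4 + x*y*z - x^2 - y^2 - 4*z^2 + 2
trace(a^-1 b^-1 a b a b a b a^-1) = trace(b^-1 a b a b a b a^-1)*trace(a) - trace(b^-1 a b a b a b)  (eliminate a^-1) = -x^2*y*z^3 + x^3*z^2 + x*y^2*z^2 + x*z^4 + x^2*y*z - x^3 - x*y^2 - 5*x*z^2 + y*z + 3*x
trace(a^-3 b^-1 a b a b a b) = trace(a^-1 b^-1 a b a b a b a^-1)*trace(a) - trace(a^-1 b^-1 a b a b a b)  (eliminate a^-1) = -x^3*y*z^3 + x^4*z^2 + x^2*y^2*z^2 + x^2*z^4 + x^3*y*z + x*y*z^3 - x^4 - x^2*y^2 - 6*x^2*z^2 - y^2*z^2 - z^4 + 4*x^2 + y^2 + 4*z^2 - 2
trace(b a b a b a^-4 b^-1 a) = trace(a^-3 b^-1 a b a b a b)*trace(a) - trace(a^-3 b^-1 a b a b a b a)  (eliminate a^-1) = -x^4*y*z^3 + x^5*z^2 + x^3*y^2*z^2 + x^3*z^4 + x^4*y*z + 2*x^2*y*z^3 - x^5 - x^3*y^2 - 7*x^3*z^2 - 2*x*y^2*z^2 - 2*x*z^4 - x^2*y*z + 5*x^3 + 2*x*y^2 + 9*x*z^2 - y*z - 5*x

-x^4*y*z^3 + x^5*z^2 + x^3*y^2*z^2 + x^3*z^4 + x^4*y*z + 2*x^2*y*z^3 - x^5 - x^3*y^2 - 7*x^3*z^2 - 2*x*y^2*z^2 - 2*x*z^4 - x^2*y*z + 5*x^3 + 2*x*y^2 + 9*x*z^2 - y*z - 5*x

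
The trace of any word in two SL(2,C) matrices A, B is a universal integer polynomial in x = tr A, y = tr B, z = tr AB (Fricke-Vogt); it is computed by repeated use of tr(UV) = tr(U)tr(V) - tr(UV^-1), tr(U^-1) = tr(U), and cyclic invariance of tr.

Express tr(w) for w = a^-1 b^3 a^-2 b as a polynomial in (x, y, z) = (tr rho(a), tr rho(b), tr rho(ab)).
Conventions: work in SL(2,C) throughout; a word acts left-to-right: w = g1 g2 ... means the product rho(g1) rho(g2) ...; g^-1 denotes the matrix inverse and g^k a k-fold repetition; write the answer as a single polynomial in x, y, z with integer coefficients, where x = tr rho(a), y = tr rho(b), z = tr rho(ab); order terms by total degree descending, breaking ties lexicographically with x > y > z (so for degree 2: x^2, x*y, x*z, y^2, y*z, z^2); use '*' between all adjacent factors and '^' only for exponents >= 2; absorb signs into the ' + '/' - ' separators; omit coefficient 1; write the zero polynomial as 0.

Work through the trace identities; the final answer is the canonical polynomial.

x^3*y^4 - 2*x^2*y^3*z - 2*x^3*y^2 - x*y^4 + x*y^2*z^2 + 3*x^2*y*z + y^3*z + 2*x*y^2 - x*z^2 - 2*y*z + x

reduce: tr(b^2) = tr(b)*tr(b) - tr(1) = y^2 - 2
tr(b^3) = tr(b)*tr(b^2) - tr(b) = y^3 - 3*y
reduce: tr(b^4) = tr(b)*tr(b^3) - tr(b^2) = y^4 - 4*y^2 + 2
tr(b a b) = tr(b)*tr(a b) - tr(a) = y*z - x
so tr(b a b^2) = tr(b)*tr(b a b) - tr(b a) = y^2*z - x*y - z
reduce: tr(b^4 a) = tr(b)*tr(b a b^2) - tr(b a b) = y^3*z - x*y^2 - 2*y*z + x
reduce: tr(a^-1 b^4) = tr(b^4)*tr(a) - tr(b^4 a) = x*y^4 - y^3*z - 3*x*y^2 + 2*y*z + x
so tr(b^3 a^-2 b) = tr(a^-1 b^4)*tr(a) - tr(a^-1 b^4 a) = x^2*y^4 - x*y^3*z - 3*x^2*y^2 - y^4 + 2*x*y*z + x^2 + 4*y^2 - 2
so tr(a b a b) = tr(a b)*tr(a b) - tr(1)   [split at repeated a] = z^2 - 2
tr(a b a) = tr(a)*tr(b a) - tr(b) = x*z - y
tr(b a b a b) = tr(b)*tr(a b a b) - tr(a b a) = y*z^2 - x*z - y
tr(b a b^3 a) = tr(b)*tr(b a b a b) - tr(b a b a) = y^2*z^2 - x*y*z - y^2 - z^2 + 2
tr(b a b^3 a^-1) = tr(b a b^3)*tr(a) - tr(b a b^3 a) = x*y^3*z - x^2*y^2 - y^2*z^2 - x*y*z + x^2 + y^2 + z^2 - 2
tr(b^3 a^-2 b a) = tr(b a b^3 a^-1)*tr(a) - tr(b a b^3) = x^2*y^3*z - x^3*y^2 - x*y^2*z^2 - x^2*y*z - y^3*z + x^3 + 2*x*y^2 + x*z^2 + 2*y*z - 3*x
reduce: tr(a^-1 b^3 a^-2 b) = tr(b^3 a^-2 b)*tr(a) - tr(b^3 a^-2 b a) = x^3*y^4 - 2*x^2*y^3*z - 2*x^3*y^2 - x*y^4 + x*y^2*z^2 + 3*x^2*y*z + y^3*z + 2*x*y^2 - x*z^2 - 2*y*z + x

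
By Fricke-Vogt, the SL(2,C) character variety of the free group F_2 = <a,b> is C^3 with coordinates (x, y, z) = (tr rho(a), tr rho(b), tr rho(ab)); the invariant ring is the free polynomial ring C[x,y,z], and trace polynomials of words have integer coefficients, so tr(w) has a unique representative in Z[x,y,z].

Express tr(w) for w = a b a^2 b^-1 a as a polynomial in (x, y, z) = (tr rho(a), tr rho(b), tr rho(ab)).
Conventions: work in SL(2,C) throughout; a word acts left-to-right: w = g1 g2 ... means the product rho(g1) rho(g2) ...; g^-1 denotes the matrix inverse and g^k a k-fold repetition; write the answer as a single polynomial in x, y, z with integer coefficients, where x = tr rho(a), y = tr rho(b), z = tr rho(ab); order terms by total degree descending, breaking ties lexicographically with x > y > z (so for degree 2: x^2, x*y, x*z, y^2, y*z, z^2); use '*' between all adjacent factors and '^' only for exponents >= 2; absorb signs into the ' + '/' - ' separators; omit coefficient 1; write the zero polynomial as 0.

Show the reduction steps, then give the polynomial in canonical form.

trace(b a^2) = trace(a) trace(b a) - trace(b) = x*z - y
and trace(a b a^2) = trace(a) trace(b a^2) - trace(b a) = x^2*z - x*y - z
trace(a^2 b a^2) = trace(a) trace(a b a^2) - trace(a b a) = x^3*z - x^2*y - 2*x*z + y
trace(b a b a) = trace(a b) trace(a b) - trace(1) = z^2 - 2
trace(b a b) = trace(b) trace(a b) - trace(a) = y*z - x
and trace(b a^2 b a) = trace(a) trace(b a b a) - trace(b a b) = x*z^2 - y*z - x
trace(a^2) = trace(a) trace(a) - trace(1) = x^2 - 2
trace(b a^2 b) = trace(b) trace(a^2 b) - trace(a^2) = x*y*z - x^2 - y^2 + 2
trace(a^2 b a^2 b) = trace(a) trace(b a^2 b a) - trace(b a^2 b) = x^2*z^2 - 2*x*y*z + y^2 - 2
trace(a b a^2 b^-1 a) = trace(a^2 b a^2) trace(b) - trace(a^2 b a^2 b) = x^3*y*z - x^2*y^2 - x^2*z^2 + 2

x^3*y*z - x^2*y^2 - x^2*z^2 + 2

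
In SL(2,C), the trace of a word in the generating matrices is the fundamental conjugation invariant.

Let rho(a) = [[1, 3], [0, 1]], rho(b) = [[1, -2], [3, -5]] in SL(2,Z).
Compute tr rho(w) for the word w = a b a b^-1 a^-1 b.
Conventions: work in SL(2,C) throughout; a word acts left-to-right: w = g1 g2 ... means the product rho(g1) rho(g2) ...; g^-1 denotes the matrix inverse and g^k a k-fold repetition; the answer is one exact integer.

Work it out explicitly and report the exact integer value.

410

rho(a) = [[1, 3], [0, 1]]
... * rho(b) = [[1, -2], [3, -5]]  ->  [[10, -17], [3, -5]]
... * rho(a) = [[1, 3], [0, 1]]  ->  [[10, 13], [3, 4]]
... * rho(b^-1) = [[-5, 2], [-3, 1]]  ->  [[-89, 33], [-27, 10]]
... * rho(a^-1) = [[1, -3], [0, 1]]  ->  [[-89, 300], [-27, 91]]
... * rho(b) = [[1, -2], [3, -5]]  ->  [[811, -1322], [246, -401]]
tr = 811 + -401 = 410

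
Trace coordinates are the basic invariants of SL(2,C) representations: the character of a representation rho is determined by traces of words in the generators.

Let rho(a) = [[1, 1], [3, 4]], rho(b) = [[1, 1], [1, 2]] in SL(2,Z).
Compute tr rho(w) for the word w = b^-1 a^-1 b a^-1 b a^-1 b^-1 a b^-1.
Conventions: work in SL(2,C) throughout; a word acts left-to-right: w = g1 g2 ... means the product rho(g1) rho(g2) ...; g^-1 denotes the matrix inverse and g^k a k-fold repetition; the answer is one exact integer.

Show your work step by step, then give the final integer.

rho(b^-1) = [[2, -1], [-1, 1]]
... * rho(a^-1) = [[4, -1], [-3, 1]]  ->  [[11, -3], [-7, 2]]
... * rho(b) = [[1, 1], [1, 2]]  ->  [[8, 5], [-5, -3]]
... * rho(a^-1) = [[4, -1], [-3, 1]]  ->  [[17, -3], [-11, 2]]
... * rho(b) = [[1, 1], [1, 2]]  ->  [[14, 11], [-9, -7]]
... * rho(a^-1) = [[4, -1], [-3, 1]]  ->  [[23, -3], [-15, 2]]
... * rho(b^-1) = [[2, -1], [-1, 1]]  ->  [[49, -26], [-32, 17]]
... * rho(a) = [[1, 1], [3, 4]]  ->  [[-29, -55], [19, 36]]
... * rho(b^-1) = [[2, -1], [-1, 1]]  ->  [[-3, -26], [2, 17]]
tr = -3 + 17 = 14

14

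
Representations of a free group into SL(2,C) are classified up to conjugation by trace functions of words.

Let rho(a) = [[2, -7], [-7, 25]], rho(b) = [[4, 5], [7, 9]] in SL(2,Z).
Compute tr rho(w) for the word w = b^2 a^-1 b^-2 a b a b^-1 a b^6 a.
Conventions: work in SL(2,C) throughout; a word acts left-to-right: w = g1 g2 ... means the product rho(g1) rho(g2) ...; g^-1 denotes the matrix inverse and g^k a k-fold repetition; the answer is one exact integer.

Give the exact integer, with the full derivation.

-7867998041531564018

rho(b) = [[4, 5], [7, 9]]
... * rho(b) = [[4, 5], [7, 9]]  ->  [[51, 65], [91, 116]]
... * rho(a^-1) = [[25, 7], [7, 2]]  ->  [[1730, 487], [3087, 869]]
... * rho(b^-1) = [[9, -5], [-7, 4]]  ->  [[12161, -6702], [21700, -11959]]
... * rho(b^-1) = [[9, -5], [-7, 4]]  ->  [[156363, -87613], [279013, -156336]]
... * rho(a) = [[2, -7], [-7, 25]]  ->  [[926017, -3284866], [1652378, -5861491]]
... * rho(b) = [[4, 5], [7, 9]]  ->  [[-19289994, -24933709], [-34420925, -44491529]]
... * rho(a) = [[2, -7], [-7, 25]]  ->  [[135955975, -488312767], [242598853, -871341750]]
... * rho(b^-1) = [[9, -5], [-7, 4]]  ->  [[4641793144, -2633030943], [8282781927, -4698361265]]
... * rho(a) = [[2, -7], [-7, 25]]  ->  [[27714802889, -98318325583], [49454092709, -175438505114]]
... * rho(b) = [[4, 5], [7, 9]]  ->  [[-577369067525, -746290915802], [-1030253164962, -1331676082481]]
... * rho(b) = [[4, 5], [7, 9]]  ->  [[-7533512680714, -9603463579843], [-13442745237215, -17136350567139]]
... * rho(b) = [[4, 5], [7, 9]]  ->  [[-97358295781757, -124098735622157], [-173725434918833, -221440881290326]]
... * rho(b) = [[4, 5], [7, 9]]  ->  [[-1258124332482127, -1603680099508198], [-2244987908707614, -2861595106207099]]
... * rho(b) = [[4, 5], [7, 9]]  ->  [[-16258258026485894, -20723742557984417], [-29011117378280149, -36979295499401961]]
... * rho(b) = [[4, 5], [7, 9]]  ->  [[-210099230011834495, -267804973154289223], [-374899538008934323, -477869246386018394]]
... * rho(a) = [[2, -7], [-7, 25]]  ->  [[1454436352056355571, -5224429718774389110], [2595285648684260112, -9322434393587919589]]
tr = 1454436352056355571 + -9322434393587919589 = -7867998041531564018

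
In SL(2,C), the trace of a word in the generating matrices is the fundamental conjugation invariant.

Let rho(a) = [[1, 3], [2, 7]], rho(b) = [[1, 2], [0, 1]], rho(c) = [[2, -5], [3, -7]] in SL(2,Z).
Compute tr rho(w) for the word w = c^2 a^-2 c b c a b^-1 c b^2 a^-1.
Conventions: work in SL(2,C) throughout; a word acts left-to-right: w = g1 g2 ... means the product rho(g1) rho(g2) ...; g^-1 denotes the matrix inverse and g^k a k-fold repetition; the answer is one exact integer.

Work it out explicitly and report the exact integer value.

-9214

rho(c) = [[2, -5], [3, -7]]
... * rho(c) = [[2, -5], [3, -7]]  ->  [[-11, 25], [-15, 34]]
... * rho(a^-1) = [[7, -3], [-2, 1]]  ->  [[-127, 58], [-173, 79]]
... * rho(a^-1) = [[7, -3], [-2, 1]]  ->  [[-1005, 439], [-1369, 598]]
... * rho(c) = [[2, -5], [3, -7]]  ->  [[-693, 1952], [-944, 2659]]
... * rho(b) = [[1, 2], [0, 1]]  ->  [[-693, 566], [-944, 771]]
... * rho(c) = [[2, -5], [3, -7]]  ->  [[312, -497], [425, -677]]
... * rho(a) = [[1, 3], [2, 7]]  ->  [[-682, -2543], [-929, -3464]]
... * rho(b^-1) = [[1, -2], [0, 1]]  ->  [[-682, -1179], [-929, -1606]]
... * rho(c) = [[2, -5], [3, -7]]  ->  [[-4901, 11663], [-6676, 15887]]
... * rho(b) = [[1, 2], [0, 1]]  ->  [[-4901, 1861], [-6676, 2535]]
... * rho(b) = [[1, 2], [0, 1]]  ->  [[-4901, -7941], [-6676, -10817]]
... * rho(a^-1) = [[7, -3], [-2, 1]]  ->  [[-18425, 6762], [-25098, 9211]]
tr = -18425 + 9211 = -9214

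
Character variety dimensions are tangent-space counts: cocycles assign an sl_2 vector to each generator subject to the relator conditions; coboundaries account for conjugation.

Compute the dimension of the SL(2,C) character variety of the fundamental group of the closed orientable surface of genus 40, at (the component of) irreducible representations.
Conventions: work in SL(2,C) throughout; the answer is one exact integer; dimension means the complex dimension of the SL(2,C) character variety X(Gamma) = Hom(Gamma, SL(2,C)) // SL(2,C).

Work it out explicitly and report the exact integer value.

pi_1 of the closed genus-40 surface has 80 generators bound by the single product-of-commutators relator.
Unconstrained cocycle data is one sl_2 vector per generator (240 dimensions), cut by the relator condition d_2(z) = 0.
At an irreducible rho, H^2 = coker(d_2) vanishes (Poincare duality: H^2 is dual to H^0 = invariants = 0), so d_2 is surjective onto sl_2 and dim Z^1 = 240 - 3 = 237.
dim B^1 = 3 (coboundaries, injective at irreducible rho).
dim H^1 = 237 - 3 = 234 = dim X.

234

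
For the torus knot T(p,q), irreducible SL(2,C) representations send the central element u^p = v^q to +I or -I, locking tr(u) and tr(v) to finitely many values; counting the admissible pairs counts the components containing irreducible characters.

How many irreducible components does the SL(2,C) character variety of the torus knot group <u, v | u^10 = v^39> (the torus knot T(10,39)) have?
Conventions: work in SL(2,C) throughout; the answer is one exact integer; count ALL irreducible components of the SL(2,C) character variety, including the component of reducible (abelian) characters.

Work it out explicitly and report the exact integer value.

Gamma = < u, v | u^10 = v^39 > (torus knot T(10,39)); the central element u^10 = v^39 acts as +I or -I in any irreducible SL(2,C) representation.
On an irreducible component, tr(u) is locked at 2*cos(pi*alpha/10) for some alpha in 1..9, and tr(v) at 2*cos(pi*beta/39) for some beta in 1..38.
The two central values (-1)^alpha I and (-1)^beta I must be the same matrix, so alpha and beta share a parity.
Counting: 5 odd alphas x 19 odd betas + 4 even alphas x 19 even betas = 95 + 76 = 171.
Total: 171 irreducible-character components + 1 reducible (abelian) component = 172.

172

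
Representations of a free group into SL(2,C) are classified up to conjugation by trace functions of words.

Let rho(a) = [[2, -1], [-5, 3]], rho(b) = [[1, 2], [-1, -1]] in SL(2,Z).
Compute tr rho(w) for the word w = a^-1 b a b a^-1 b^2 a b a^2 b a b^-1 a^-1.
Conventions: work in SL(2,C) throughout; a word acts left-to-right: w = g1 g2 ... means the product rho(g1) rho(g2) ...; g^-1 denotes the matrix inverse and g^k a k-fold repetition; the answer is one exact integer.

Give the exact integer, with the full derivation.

-145250

rho(a^-1) = [[3, 1], [5, 2]]
... * rho(b) = [[1, 2], [-1, -1]]  ->  [[2, 5], [3, 8]]
... * rho(a) = [[2, -1], [-5, 3]]  ->  [[-21, 13], [-34, 21]]
... * rho(b) = [[1, 2], [-1, -1]]  ->  [[-34, -55], [-55, -89]]
... * rho(a^-1) = [[3, 1], [5, 2]]  ->  [[-377, -144], [-610, -233]]
... * rho(b) = [[1, 2], [-1, -1]]  ->  [[-233, -610], [-377, -987]]
... * rho(b) = [[1, 2], [-1, -1]]  ->  [[377, 144], [610, 233]]
... * rho(a) = [[2, -1], [-5, 3]]  ->  [[34, 55], [55, 89]]
... * rho(b) = [[1, 2], [-1, -1]]  ->  [[-21, 13], [-34, 21]]
... * rho(a) = [[2, -1], [-5, 3]]  ->  [[-107, 60], [-173, 97]]
... * rho(a) = [[2, -1], [-5, 3]]  ->  [[-514, 287], [-831, 464]]
... * rho(b) = [[1, 2], [-1, -1]]  ->  [[-801, -1315], [-1295, -2126]]
... * rho(a) = [[2, -1], [-5, 3]]  ->  [[4973, -3144], [8040, -5083]]
... * rho(b^-1) = [[-1, -2], [1, 1]]  ->  [[-8117, -13090], [-13123, -21163]]
... * rho(a^-1) = [[3, 1], [5, 2]]  ->  [[-89801, -34297], [-145184, -55449]]
tr = -89801 + -55449 = -145250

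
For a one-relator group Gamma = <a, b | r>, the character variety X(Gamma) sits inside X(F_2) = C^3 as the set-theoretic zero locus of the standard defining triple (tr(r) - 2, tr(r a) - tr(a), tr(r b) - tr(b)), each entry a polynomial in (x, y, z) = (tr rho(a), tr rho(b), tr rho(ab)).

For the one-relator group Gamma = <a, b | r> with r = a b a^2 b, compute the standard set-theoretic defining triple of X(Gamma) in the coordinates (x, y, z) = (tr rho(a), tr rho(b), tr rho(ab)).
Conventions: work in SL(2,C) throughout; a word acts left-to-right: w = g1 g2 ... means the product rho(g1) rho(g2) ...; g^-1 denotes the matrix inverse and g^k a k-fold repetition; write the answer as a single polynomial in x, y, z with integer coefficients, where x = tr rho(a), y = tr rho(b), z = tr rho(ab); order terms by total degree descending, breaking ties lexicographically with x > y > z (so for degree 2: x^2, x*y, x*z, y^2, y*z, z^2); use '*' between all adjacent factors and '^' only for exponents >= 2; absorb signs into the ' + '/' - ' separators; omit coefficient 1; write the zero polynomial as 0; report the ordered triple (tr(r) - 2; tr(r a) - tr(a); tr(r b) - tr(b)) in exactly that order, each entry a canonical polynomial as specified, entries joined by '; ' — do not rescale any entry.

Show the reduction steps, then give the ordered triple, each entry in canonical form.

x*z^2 - y*z - x - 2; x^2*z^2 - 2*x*y*z + y^2 - x - 2; x*y*z^2 - x^2*z - y^2*z - y + z

tr(b a b a) = tr(a b)*tr(a b) - tr(1) = z^2 - 2
tr(b a b) = tr(b)*tr(a b) - tr(a) = y*z - x
tr(a b a^2 b) = tr(a)*tr(b a b a) - tr(b a b) = x*z^2 - y*z - x
tr(b^2) = tr(b)*tr(b) - tr(1) = y^2 - 2
tr(b a^2 b) = tr(a)*tr(b^2 a) - tr(b^2) = x*y*z - x^2 - y^2 + 2
tr(a b a^2 b a) = tr(a)*tr(b a^2 b a) - tr(b a^2 b) = x^2*z^2 - 2*x*y*z + y^2 - 2
tr(a b a) = tr(a)*tr(b a) - tr(b)   [square of a] = x*z - y
tr(b^2 a b a) = tr(b)*tr(a b a b) - tr(a b a)   [square of b] = y*z^2 - x*z - y
tr(b^2 a b) = tr(b)*tr(b a b) - tr(b a)   [square of b] = y^2*z - x*y - z
tr(a b a^2 b^2) = tr(a)*tr(b^2 a b a) - tr(b^2 a b)   [square of a] = x*y*z^2 - x^2*z - y^2*z + z
assemble the triple (tr(r) - 2; tr(r a) - x; tr(r b) - y)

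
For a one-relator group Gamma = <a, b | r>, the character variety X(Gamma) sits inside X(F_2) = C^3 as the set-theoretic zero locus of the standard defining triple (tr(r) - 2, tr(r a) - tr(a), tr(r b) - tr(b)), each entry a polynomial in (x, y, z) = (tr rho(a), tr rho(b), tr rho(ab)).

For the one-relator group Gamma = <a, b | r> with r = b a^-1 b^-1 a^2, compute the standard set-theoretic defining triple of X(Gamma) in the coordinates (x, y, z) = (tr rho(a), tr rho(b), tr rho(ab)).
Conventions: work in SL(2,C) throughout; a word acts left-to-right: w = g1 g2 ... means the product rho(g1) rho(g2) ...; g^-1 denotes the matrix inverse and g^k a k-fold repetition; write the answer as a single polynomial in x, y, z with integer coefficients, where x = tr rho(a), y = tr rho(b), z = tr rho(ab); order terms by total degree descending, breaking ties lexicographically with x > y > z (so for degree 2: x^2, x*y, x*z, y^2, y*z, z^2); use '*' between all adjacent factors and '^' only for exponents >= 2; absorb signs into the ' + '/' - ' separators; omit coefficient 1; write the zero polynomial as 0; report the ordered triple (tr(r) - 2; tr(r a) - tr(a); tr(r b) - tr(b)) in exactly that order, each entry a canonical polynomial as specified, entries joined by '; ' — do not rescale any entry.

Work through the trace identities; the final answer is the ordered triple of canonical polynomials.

tr(a^2 b) = tr(a) * tr(b a) - tr(b)   [square of a] = x*z - y
tr(a^2) = tr(a) * tr(a) - tr(1)   [square of a] = x^2 - 2
and tr(b a^2 b) = tr(b) * tr(a^2 b) - tr(a^2)   [square of b] = x*y*z - x^2 - y^2 + 2
and tr(b a b a) = tr(a b) * tr(a b) - tr(1)   [split at a repeated a] = z^2 - 2
and tr(b a b) = tr(b) * tr(a b) - tr(a)   [square of b] = y*z - x
next, tr(b a^2 b a) = tr(a) * tr(b a b a) - tr(b a b)   [square of a] = x*z^2 - y*z - x
tr(a^2 b a^-1 b) = tr(b a^2 b) * tr(a) - tr(b a^2 b a)   [inverse elimination on a] = x^2*y*z - x^3 - x*y^2 - x*z^2 + y*z + 3*x
and tr(b a^-1 b^-1 a^2) = tr(a^2 b a^-1) * tr(b) - tr(a^2 b a^-1 b)   [inverse elimination on b] = -x^2*y*z + x^3 + x*y^2 + x*z^2 - 3*x
next, tr(a^3 b) = tr(a) * tr(a b a) - tr(a b)  (reduce the a square) = x^2*z - x*y - z
tr(a^3) = tr(a) * tr(a^2) - tr(a)  (reduce the a square) = x^3 - 3*x
and tr(b a^3 b) = tr(b) * tr(a^3 b) - tr(a^3)  (reduce the b square) = x^2*y*z - x^3 - x*y^2 - y*z + 3*x
next, tr(b a^3 b a) = tr(a) * tr(a b a b a) - tr(a b a b)  (reduce the a square) = x^2*z^2 - x*y*z - x^2 - z^2 + 2
tr(a^3 b a^-1 b) = tr(b a^3 b) * tr(a) - tr(b a^3 b a)  (eliminate a^-1) = x^3*y*z - x^4 - x^2*y^2 - x^2*z^2 + 4*x^2 + z^2 - 2
tr(b a^-1 b^-1 a^3) = tr(a^3 b a^-1) * tr(b) - tr(a^3 b a^-1 b)  (eliminate b^-1) = -x^3*y*z + x^4 + x^2*y^2 + x^2*z^2 + x*y*z - 4*x^2 - y^2 - z^2 + 2
tr(b a^2 b^2) = tr(b) * tr(b a^2 b) - tr(b a^2)  (reduce the b square) = x*y^2*z - x^2*y - y^3 - x*z + 3*y
tr(b^2 a b a) = tr(b) * tr(a b a b) - tr(a b a)  (reduce the b square) = y*z^2 - x*z - y
and tr(b^2 a b) = tr(b) * tr(a b^2) - tr(a b)  (reduce the b square) = y^2*z - x*y - z
tr(b a^2 b^2 a) = tr(a) * tr(b^2 a b a) - tr(b^2 a b)  (reduce the a square) = x*y*z^2 - x^2*z - y^2*z + z
tr(a^2 b^2 a^-1 b) = tr(b a^2 b^2) * tr(a) - tr(b a^2 b^2 a)  (eliminate a^-1) = x^2*y^2*z - x^3*y - x*y^3 - x*y*z^2 + y^2*z + 3*x*y - z
and tr(b a^-1 b^-1 a^2 b) = tr(a^2 b^2 a^-1) * tr(b) - tr(a^2 b^2 a^-1 b)  (eliminate b^-1) = -x^2*y^2*z + x^3*y + x*y^3 + x*y*z^2 - 4*x*y + z
assemble the triple (tr(r) - 2; tr(r a) - x; tr(r b) - y)

-x^2*y*z + x^3 + x*y^2 + x*z^2 - 3*x - 2; -x^3*y*z + x^4 + x^2*y^2 + x^2*z^2 + x*y*z - 4*x^2 - y^2 - z^2 - x + 2; -x^2*y^2*z + x^3*y + x*y^3 + x*y*z^2 - 4*x*y - y + z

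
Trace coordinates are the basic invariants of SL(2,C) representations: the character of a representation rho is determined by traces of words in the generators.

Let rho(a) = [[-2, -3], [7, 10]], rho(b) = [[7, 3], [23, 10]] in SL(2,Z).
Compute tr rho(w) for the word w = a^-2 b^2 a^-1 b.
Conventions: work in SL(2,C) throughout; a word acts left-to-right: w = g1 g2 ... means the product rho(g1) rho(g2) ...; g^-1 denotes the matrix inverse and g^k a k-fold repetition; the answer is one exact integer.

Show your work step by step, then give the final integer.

1271648

rho(a^-1) = [[10, 3], [-7, -2]]
... * rho(a^-1) = [[10, 3], [-7, -2]]  ->  [[79, 24], [-56, -17]]
... * rho(b) = [[7, 3], [23, 10]]  ->  [[1105, 477], [-783, -338]]
... * rho(b) = [[7, 3], [23, 10]]  ->  [[18706, 8085], [-13255, -5729]]
... * rho(a^-1) = [[10, 3], [-7, -2]]  ->  [[130465, 39948], [-92447, -28307]]
... * rho(b) = [[7, 3], [23, 10]]  ->  [[1832059, 790875], [-1298190, -560411]]
tr = 1832059 + -560411 = 1271648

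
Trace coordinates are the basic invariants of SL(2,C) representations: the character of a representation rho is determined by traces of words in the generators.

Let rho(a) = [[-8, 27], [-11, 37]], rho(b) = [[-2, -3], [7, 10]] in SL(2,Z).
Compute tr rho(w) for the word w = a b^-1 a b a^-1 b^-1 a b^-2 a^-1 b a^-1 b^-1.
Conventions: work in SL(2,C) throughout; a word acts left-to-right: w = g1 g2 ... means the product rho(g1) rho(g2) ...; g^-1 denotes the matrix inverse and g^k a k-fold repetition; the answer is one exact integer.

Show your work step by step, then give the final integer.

rho(a) = [[-8, 27], [-11, 37]]
... * rho(b^-1) = [[10, 3], [-7, -2]]  ->  [[-269, -78], [-369, -107]]
... * rho(a) = [[-8, 27], [-11, 37]]  ->  [[3010, -10149], [4129, -13922]]
... * rho(b) = [[-2, -3], [7, 10]]  ->  [[-77063, -110520], [-105712, -151607]]
... * rho(a^-1) = [[37, -27], [11, -8]]  ->  [[-4067051, 2964861], [-5579021, 4067080]]
... * rho(b^-1) = [[10, 3], [-7, -2]]  ->  [[-61424537, -18130875], [-84259770, -24871223]]
... * rho(a) = [[-8, 27], [-11, 37]]  ->  [[690835921, -2329304874], [947661613, -3195249041]]
... * rho(b^-1) = [[10, 3], [-7, -2]]  ->  [[23213493328, 6731117511], [31843359417, 9233482921]]
... * rho(b^-1) = [[10, 3], [-7, -2]]  ->  [[185017110703, 56178244962], [253799213723, 77063112409]]
... * rho(a^-1) = [[37, -27], [11, -8]]  ->  [[7463593790593, -5444887948677], [10238265144250, -7469083669793]]
... * rho(b) = [[-2, -3], [7, 10]]  ->  [[-53041403221925, -76839660858549], [-72760115977051, -105405632130680]]
... * rho(a^-1) = [[37, -27], [11, -8]]  ->  [[-2807768188655264, 2046835173860367], [-3851586244588367, 2807768188425817]]
... * rho(b^-1) = [[10, 3], [-7, -2]]  ->  [[-42405528103575209, -12516974913686526], [-58170239764864389, -17170295110616735]]
tr = -42405528103575209 + -17170295110616735 = -59575823214191944

-59575823214191944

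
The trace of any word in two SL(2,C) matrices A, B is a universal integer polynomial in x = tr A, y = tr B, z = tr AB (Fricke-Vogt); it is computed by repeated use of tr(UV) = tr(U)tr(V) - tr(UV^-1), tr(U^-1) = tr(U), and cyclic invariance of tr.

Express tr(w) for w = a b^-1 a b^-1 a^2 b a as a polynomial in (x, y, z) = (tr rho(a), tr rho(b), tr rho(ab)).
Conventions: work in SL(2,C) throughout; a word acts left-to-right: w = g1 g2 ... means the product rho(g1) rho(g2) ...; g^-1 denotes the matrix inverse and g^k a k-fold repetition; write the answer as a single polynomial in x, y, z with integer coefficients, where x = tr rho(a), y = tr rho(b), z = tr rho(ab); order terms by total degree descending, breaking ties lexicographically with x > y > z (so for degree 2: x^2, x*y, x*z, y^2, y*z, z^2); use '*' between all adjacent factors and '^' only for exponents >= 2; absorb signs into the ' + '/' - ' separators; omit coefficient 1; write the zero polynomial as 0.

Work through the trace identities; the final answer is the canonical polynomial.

tr(b a^2) = tr(a) tr(b a) - tr(b)   [square of a] = x*z - y
so tr(a^2 b a) = tr(a) tr(b a^2) - tr(b a)   [square of a] = x^2*z - x*y - z
reduce: tr(a b a^3) = tr(a) tr(a^2 b a) - tr(a^2 b)   [square of a] = x^3*z - x^2*y - 2*x*z + y
so tr(a^2 b a^3) = tr(a) tr(a b a^3) - tr(a b a^2)   [square of a] = x^4*z - x^3*y - 3*x^2*z + 2*x*y + z
tr(b a b a) = tr(a b) tr(a b) - tr(1)   [split at a repeated a] = z^2 - 2
reduce: tr(b a b) = tr(b) tr(a b) - tr(a)   [square of b] = y*z - x
tr(b a^2 b a) = tr(a) tr(b a b a) - tr(b a b)   [square of a] = x*z^2 - y*z - x
reduce: tr(a^2) = tr(a) tr(a) - tr(1)   [square of a] = x^2 - 2
so tr(b a^2 b) = tr(b) tr(a^2 b) - tr(a^2)   [square of b] = x*y*z - x^2 - y^2 + 2
tr(a b a^2 b a) = tr(a) tr(b a^2 b a) - tr(b a^2 b)   [square of a] = x^2*z^2 - 2*x*y*z + y^2 - 2
reduce: tr(a^2 b a^3 b) = tr(a) tr(a b a^2 b a) - tr(a b a^2 b)   [square of a] = x^3*z^2 - 2*x^2*y*z + x*y^2 - x*z^2 + y*z - x
so tr(a b^-1 a^2 b a^2) = tr(a^2 b a^3) tr(b) - tr(a^2 b a^3 b)   [inverse elimination on b] = x^4*y*z - x^3*y^2 - x^3*z^2 - x^2*y*z + x*y^2 + x*z^2 + x
reduce: tr(b a b a b a) = tr(a b) tr(a b a b) - tr(a^-1 b^-1)   [split at a repeated a] = z^3 - 3*z
reduce: tr(b a b a b) = tr(b) tr(a b a b) - tr(a b a)   [square of b] = y*z^2 - x*z - y
tr(b a^2 b a b a) = tr(a) tr(b a b a b a) - tr(b a b a b)   [square of a] = x*z^3 - y*z^2 - 2*x*z + y
tr(b a^2 b a b) = tr(b) tr(a^2 b a b) - tr(a^2 b a)   [square of b] = x*y*z^2 - x^2*z - y^2*z + z
tr(a^2 b a^2 b a b) = tr(a) tr(b a^2 b a b a) - tr(b a^2 b a b)   [square of a] = x^2*z^3 - 2*x*y*z^2 - x^2*z + y^2*z + x*y - z
reduce: tr(a b^-1 a^2 b a^2 b) = tr(a^2 b a^2 b a) tr(b) - tr(a^2 b a^2 b a b)   [inverse elimination on b] = x^3*y*z^2 - 2*x^2*y^2*z - x^2*z^3 + x*y^3 + x*y*z^2 + x^2*z - 2*x*y + z
tr(a b^-1 a b^-1 a^2 b a) = tr(a b^-1 a^2 b a^2) tr(b) - tr(a b^-1 a^2 b a^2 b)   [inverse elimination on b] = x^4*y^2*z - x^3*y^3 - 2*x^3*y*z^2 + x^2*y^2*z + x^2*z^3 - x^2*z + 3*x*y - z

x^4*y^2*z - x^3*y^3 - 2*x^3*y*z^2 + x^2*y^2*z + x^2*z^3 - x^2*z + 3*x*y - z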